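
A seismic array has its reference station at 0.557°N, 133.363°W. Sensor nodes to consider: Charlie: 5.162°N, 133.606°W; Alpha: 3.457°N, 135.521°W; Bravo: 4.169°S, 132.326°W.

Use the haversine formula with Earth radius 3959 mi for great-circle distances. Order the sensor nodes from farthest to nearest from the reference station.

Bravo, Charlie, Alpha

Distance from the reference station at 0.557°N, 133.363°W to each:
Bravo 4.169°S, 132.326°W: 334.3 mi
Charlie 5.162°N, 133.606°W: 318.6 mi
Alpha 3.457°N, 135.521°W: 249.7 mi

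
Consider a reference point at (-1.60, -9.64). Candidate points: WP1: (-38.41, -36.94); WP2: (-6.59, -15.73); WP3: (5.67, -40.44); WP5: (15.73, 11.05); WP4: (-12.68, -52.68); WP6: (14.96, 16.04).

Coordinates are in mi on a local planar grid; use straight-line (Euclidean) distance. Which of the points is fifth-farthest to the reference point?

WP5

Distance to each, sorted:
WP1: 45.8 mi
WP4: 44.4 mi
WP3: 31.6 mi
WP6: 30.6 mi
WP5: 27.0 mi
WP2: 7.9 mi
The fifth-farthest is WP5 at 27.0 mi.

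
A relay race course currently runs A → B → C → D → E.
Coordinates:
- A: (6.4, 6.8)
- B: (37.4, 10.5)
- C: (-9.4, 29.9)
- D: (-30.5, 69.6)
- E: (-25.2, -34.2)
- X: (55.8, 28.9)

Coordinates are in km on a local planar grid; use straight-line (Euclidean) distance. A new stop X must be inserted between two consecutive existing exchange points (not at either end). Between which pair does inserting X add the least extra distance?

Added distance for inserting X between each consecutive pair:
A–B: 48.9 km
B–C: 40.6 km
C–D: 115.7 km
D–E: 94.2 km
Smallest added distance is 40.6 km, inserting between B and C.

between B and C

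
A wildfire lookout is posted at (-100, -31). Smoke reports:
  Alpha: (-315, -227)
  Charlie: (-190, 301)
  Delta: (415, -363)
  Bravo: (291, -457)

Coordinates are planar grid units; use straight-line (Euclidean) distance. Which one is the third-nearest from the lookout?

Bravo

Distances from the lookout ((-100, -31)):
Alpha: 290.9
Charlie: 344.0
Bravo: 578.2
Delta: 612.7
The third-nearest is Bravo at 578.2.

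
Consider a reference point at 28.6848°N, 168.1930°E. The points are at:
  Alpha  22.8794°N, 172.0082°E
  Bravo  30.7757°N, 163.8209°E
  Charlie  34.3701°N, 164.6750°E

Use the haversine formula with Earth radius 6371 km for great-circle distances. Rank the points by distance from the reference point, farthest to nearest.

Alpha, Charlie, Bravo

Computing each great-circle distance from 28.6848°N, 168.1930°E:
Alpha 22.8794°N, 172.0082°E: 749.9 km
Charlie 34.3701°N, 164.6750°E: 714.6 km
Bravo 30.7757°N, 163.8209°E: 481.9 km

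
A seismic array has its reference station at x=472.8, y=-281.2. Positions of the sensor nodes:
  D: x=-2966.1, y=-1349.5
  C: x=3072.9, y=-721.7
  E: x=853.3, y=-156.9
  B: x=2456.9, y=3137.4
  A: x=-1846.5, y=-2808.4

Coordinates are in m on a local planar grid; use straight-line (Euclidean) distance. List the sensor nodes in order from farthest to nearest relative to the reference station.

B, D, A, C, E

Computing each straight-line distance from x=472.8, y=-281.2:
B x=2456.9, y=3137.4: 3952.7 m
D x=-2966.1, y=-1349.5: 3601.0 m
A x=-1846.5, y=-2808.4: 3430.1 m
C x=3072.9, y=-721.7: 2637.2 m
E x=853.3, y=-156.9: 400.3 m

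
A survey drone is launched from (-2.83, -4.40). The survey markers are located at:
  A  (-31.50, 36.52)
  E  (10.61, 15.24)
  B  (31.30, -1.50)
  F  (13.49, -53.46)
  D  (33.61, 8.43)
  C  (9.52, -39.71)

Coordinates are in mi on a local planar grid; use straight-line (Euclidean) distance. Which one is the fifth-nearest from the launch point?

Distance to each, sorted:
E: 23.8 mi
B: 34.3 mi
C: 37.4 mi
D: 38.6 mi
A: 50.0 mi
F: 51.7 mi
The fifth-nearest is A at 50.0 mi.

A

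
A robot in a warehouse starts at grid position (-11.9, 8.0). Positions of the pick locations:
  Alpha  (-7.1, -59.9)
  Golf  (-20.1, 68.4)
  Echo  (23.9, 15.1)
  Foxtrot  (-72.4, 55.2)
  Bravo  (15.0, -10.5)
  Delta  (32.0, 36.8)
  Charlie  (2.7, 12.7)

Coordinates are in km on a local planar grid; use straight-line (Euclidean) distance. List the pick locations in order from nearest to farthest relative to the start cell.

Distance from the start cell at (-11.9, 8.0) to each:
Charlie (2.7, 12.7): 15.3 km
Bravo (15.0, -10.5): 32.6 km
Echo (23.9, 15.1): 36.5 km
Delta (32.0, 36.8): 52.5 km
Golf (-20.1, 68.4): 61.0 km
Alpha (-7.1, -59.9): 68.1 km
Foxtrot (-72.4, 55.2): 76.7 km

Charlie, Bravo, Echo, Delta, Golf, Alpha, Foxtrot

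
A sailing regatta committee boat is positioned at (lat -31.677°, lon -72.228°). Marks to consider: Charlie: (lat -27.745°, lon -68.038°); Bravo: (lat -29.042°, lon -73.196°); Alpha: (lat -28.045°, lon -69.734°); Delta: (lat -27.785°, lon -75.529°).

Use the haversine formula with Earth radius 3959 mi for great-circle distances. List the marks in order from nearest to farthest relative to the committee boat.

Distance from the committee boat at (lat -31.677°, lon -72.228°) to each:
Bravo (lat -29.042°, lon -73.196°): 191.0 mi
Alpha (lat -28.045°, lon -69.734°): 292.1 mi
Delta (lat -27.785°, lon -75.529°): 333.9 mi
Charlie (lat -27.745°, lon -68.038°): 370.1 mi

Bravo, Alpha, Delta, Charlie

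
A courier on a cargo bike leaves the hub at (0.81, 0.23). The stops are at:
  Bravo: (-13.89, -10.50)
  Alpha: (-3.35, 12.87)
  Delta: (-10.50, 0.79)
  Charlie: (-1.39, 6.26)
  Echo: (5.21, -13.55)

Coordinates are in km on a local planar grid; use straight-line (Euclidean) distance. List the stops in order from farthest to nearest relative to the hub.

Distances from the hub:
Bravo (-13.89, -10.50): 18.2 km
Echo (5.21, -13.55): 14.5 km
Alpha (-3.35, 12.87): 13.3 km
Delta (-10.50, 0.79): 11.3 km
Charlie (-1.39, 6.26): 6.4 km

Bravo, Echo, Alpha, Delta, Charlie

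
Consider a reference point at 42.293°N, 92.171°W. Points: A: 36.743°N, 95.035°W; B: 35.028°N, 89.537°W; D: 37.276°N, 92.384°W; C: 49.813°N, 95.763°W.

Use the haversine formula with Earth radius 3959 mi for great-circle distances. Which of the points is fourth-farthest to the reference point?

Distance to each, sorted:
C: 547.2 mi
B: 521.6 mi
A: 412.7 mi
D: 346.8 mi
The fourth-farthest is D at 346.8 mi.

D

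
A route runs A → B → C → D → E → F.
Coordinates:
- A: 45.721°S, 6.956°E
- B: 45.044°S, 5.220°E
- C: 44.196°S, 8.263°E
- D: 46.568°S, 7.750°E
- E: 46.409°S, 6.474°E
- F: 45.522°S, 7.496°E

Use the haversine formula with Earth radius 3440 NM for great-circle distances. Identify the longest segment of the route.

Leg distances:
A→B: 83.7 NM
B→C: 139.6 NM
C→D: 144.0 NM
D→E: 53.6 NM
E→F: 68.2 NM
The longest leg is C–D at 144.0 NM.

C–D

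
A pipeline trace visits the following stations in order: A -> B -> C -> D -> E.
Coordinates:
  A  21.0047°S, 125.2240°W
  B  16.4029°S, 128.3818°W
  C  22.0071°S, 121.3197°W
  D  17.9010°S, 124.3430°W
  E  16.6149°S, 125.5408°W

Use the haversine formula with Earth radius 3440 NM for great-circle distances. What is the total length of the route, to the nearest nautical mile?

Leg distances:
A→B: 329.5 NM  (cumulative 329.5 NM)
B→C: 522.8 NM  (cumulative 852.3 NM)
C→D: 299.8 NM  (cumulative 1152.1 NM)
D→E: 103.3 NM  (cumulative 1255.4 NM)
Total route length ≈ 1255 NM.

1255 NM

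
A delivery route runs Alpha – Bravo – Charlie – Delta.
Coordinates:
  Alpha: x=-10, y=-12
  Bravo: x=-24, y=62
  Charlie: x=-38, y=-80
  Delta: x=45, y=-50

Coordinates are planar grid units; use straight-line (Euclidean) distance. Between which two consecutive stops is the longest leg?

Bravo–Charlie

Leg distances:
Alpha→Bravo: 75.3
Bravo→Charlie: 142.7
Charlie→Delta: 88.3
The longest leg is Bravo–Charlie at 142.7.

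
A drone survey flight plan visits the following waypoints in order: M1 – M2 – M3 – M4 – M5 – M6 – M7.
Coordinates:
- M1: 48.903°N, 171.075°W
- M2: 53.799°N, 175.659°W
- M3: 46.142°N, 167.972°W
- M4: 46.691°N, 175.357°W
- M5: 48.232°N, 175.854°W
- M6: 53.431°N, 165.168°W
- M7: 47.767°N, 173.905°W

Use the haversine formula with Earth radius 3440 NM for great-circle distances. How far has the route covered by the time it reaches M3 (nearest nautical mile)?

Leg distances:
M1→M2: 340.4 NM  (cumulative 340.4 NM)
M2→M3: 546.5 NM  (cumulative 886.9 NM)
Cumulative distance at M3 ≈ 887 NM.

887 NM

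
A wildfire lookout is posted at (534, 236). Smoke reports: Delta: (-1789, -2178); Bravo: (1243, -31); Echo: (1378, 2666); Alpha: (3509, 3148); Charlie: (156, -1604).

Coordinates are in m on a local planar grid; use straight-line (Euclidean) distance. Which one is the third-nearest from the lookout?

Distances from the lookout ((534, 236)):
Bravo: 757.6 m
Charlie: 1878.4 m
Echo: 2572.4 m
Delta: 3350.2 m
Alpha: 4163.0 m
The third-nearest is Echo at 2572.4 m.

Echo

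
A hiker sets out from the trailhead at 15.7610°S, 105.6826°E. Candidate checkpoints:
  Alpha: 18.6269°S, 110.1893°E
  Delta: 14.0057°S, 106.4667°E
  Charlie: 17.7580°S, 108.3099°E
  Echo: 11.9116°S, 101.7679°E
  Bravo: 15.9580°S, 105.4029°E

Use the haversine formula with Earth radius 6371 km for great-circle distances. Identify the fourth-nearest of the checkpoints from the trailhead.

Alpha

Distance to each, sorted:
Bravo: 37.1 km
Delta: 212.6 km
Charlie: 357.1 km
Alpha: 575.0 km
Echo: 601.5 km
The fourth-nearest is Alpha at 575.0 km.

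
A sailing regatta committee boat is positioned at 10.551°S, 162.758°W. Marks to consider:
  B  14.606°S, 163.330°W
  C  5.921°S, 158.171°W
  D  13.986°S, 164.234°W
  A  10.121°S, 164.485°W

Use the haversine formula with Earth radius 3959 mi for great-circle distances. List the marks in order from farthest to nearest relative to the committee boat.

C, B, D, A

Distances from the committee boat:
C 5.921°S, 158.171°W: 448.0 mi
B 14.606°S, 163.330°W: 282.8 mi
D 13.986°S, 164.234°W: 257.4 mi
A 10.121°S, 164.485°W: 121.1 mi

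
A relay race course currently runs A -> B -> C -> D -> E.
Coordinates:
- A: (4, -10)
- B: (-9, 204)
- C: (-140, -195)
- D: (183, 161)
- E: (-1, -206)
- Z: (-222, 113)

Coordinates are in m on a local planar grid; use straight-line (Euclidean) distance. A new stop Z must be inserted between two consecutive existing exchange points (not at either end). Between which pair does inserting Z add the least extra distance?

between B and C

Added distance for inserting Z between each consecutive pair:
A–B: 274.5 m
B–C: 130.4 m
C–D: 245.9 m
D–E: 385.4 m
Smallest added distance is 130.4 m, inserting between B and C.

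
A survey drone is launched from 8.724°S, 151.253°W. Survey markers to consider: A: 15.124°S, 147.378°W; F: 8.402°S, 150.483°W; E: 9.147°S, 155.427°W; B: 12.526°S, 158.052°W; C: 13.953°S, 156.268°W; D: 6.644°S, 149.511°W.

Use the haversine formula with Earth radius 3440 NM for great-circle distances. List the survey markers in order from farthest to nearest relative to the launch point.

B, A, C, E, D, F

Distance from the launch point at 8.724°S, 151.253°W to each:
B 12.526°S, 158.052°W: 461.5 NM
A 15.124°S, 147.378°W: 446.5 NM
C 13.953°S, 156.268°W: 430.9 NM
E 9.147°S, 155.427°W: 248.9 NM
D 6.644°S, 149.511°W: 162.3 NM
F 8.402°S, 150.483°W: 49.6 NM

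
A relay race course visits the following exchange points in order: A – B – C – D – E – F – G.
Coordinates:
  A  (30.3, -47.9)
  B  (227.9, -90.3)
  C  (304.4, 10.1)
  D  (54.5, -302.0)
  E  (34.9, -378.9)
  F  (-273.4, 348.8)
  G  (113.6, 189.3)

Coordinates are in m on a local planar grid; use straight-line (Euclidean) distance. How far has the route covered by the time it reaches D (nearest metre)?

728 m

Leg distances:
A→B: 202.1 m  (cumulative 202.1 m)
B→C: 126.2 m  (cumulative 328.3 m)
C→D: 399.8 m  (cumulative 728.1 m)
Cumulative distance at D ≈ 728 m.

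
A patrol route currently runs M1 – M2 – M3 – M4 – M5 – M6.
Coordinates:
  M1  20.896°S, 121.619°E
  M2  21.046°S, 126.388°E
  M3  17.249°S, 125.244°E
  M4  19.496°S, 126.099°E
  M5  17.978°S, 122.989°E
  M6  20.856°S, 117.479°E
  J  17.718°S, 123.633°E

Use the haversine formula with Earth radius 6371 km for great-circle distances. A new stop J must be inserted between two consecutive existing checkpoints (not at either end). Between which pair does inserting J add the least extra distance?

Added distance for inserting J between each consecutive pair:
M1–M2: 385.8 km
M2–M3: 209.2 km
M3–M4: 239.5 km
M4–M5: 32.1 km
M5–M6: 147.6 km
Smallest added distance is 32.1 km, inserting between M4 and M5.

between M4 and M5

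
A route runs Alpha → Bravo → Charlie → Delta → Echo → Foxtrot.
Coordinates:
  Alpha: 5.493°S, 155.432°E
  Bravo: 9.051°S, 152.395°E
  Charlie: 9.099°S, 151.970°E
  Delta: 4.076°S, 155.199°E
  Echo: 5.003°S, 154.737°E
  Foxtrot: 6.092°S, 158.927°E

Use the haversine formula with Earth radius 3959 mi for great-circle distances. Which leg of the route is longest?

Leg distances:
Alpha→Bravo: 322.1 mi
Bravo→Charlie: 29.2 mi
Charlie→Delta: 411.8 mi
Delta→Echo: 71.5 mi
Echo→Foxtrot: 297.8 mi
The longest leg is Charlie–Delta at 411.8 mi.

Charlie–Delta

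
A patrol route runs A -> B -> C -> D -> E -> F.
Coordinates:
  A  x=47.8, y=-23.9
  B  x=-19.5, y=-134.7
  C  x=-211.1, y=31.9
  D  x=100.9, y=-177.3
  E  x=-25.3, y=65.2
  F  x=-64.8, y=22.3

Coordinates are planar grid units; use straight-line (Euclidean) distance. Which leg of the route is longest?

Leg distances:
A→B: 129.6
B→C: 253.9
C→D: 375.6
D→E: 273.4
E→F: 58.3
The longest leg is C–D at 375.6.

C–D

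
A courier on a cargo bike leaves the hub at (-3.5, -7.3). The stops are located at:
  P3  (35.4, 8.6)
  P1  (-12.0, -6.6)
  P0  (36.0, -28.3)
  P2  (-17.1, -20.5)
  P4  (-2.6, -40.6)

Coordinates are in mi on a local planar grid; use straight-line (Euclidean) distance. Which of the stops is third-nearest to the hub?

Distance to each, sorted:
P1: 8.5 mi
P2: 19.0 mi
P4: 33.3 mi
P3: 42.0 mi
P0: 44.7 mi
The third-nearest is P4 at 33.3 mi.

P4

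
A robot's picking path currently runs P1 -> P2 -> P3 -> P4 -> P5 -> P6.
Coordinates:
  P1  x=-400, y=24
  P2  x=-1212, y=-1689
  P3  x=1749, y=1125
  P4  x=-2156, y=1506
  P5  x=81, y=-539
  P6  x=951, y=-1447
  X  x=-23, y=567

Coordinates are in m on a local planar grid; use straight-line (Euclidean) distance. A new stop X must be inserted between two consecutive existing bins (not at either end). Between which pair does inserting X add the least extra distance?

Added distance for inserting X between each consecutive pair:
P1–P2: 1315.5 m
P2–P3: 323.1 m
P3–P4: 264.8 m
P4–P5: 410.5 m
P5–P6: 2090.5 m
Smallest added distance is 264.8 m, inserting between P3 and P4.

between P3 and P4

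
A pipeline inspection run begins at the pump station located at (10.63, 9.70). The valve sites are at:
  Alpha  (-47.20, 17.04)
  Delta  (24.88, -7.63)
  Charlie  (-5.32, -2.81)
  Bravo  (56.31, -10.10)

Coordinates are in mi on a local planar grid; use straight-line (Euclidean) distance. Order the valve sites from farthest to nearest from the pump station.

Distances from the pump station:
Alpha (-47.20, 17.04): 58.3 mi
Bravo (56.31, -10.10): 49.8 mi
Delta (24.88, -7.63): 22.4 mi
Charlie (-5.32, -2.81): 20.3 mi

Alpha, Bravo, Delta, Charlie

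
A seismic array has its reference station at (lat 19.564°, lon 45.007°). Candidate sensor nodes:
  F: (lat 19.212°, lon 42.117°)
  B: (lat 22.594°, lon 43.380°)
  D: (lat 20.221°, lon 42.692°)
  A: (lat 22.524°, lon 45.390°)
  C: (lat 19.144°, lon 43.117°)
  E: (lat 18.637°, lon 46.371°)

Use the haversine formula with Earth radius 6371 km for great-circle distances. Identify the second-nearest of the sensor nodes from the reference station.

C

Distances from the reference station ((lat 19.564°, lon 45.007°)):
E: 176.5 km
C: 203.7 km
D: 252.8 km
F: 305.6 km
A: 331.5 km
B: 376.8 km
The second-nearest is C at 203.7 km.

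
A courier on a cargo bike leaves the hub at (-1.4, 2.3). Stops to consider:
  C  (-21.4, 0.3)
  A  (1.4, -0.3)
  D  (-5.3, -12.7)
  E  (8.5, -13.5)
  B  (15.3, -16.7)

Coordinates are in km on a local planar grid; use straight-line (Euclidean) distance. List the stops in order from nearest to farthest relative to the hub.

A, D, E, C, B

Distances from the hub:
A (1.4, -0.3): 3.8 km
D (-5.3, -12.7): 15.5 km
E (8.5, -13.5): 18.6 km
C (-21.4, 0.3): 20.1 km
B (15.3, -16.7): 25.3 km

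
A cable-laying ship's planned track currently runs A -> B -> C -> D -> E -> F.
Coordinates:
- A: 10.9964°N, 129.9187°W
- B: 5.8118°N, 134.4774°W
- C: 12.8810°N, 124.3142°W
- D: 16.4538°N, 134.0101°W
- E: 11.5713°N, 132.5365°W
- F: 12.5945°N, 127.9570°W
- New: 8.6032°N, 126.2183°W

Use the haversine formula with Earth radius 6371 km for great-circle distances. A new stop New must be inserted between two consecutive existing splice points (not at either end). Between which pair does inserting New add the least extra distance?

Added distance for inserting New between each consecutive pair:
A–B: 683.4 km
B–C: 117.9 km
C–D: 618.2 km
D–E: 1415.5 km
E–F: 738.3 km
Smallest added distance is 117.9 km, inserting between B and C.

between B and C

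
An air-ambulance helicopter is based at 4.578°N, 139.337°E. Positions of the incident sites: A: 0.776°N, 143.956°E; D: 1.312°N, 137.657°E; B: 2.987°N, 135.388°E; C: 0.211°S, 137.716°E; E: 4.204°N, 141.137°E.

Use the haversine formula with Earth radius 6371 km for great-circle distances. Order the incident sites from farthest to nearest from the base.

Distance from the base at 4.578°N, 139.337°E to each:
A 0.776°N, 143.956°E: 664.7 km
C 0.211°S, 137.716°E: 562.1 km
B 2.987°N, 135.388°E: 472.5 km
D 1.312°N, 137.657°E: 408.3 km
E 4.204°N, 141.137°E: 203.9 km

A, C, B, D, E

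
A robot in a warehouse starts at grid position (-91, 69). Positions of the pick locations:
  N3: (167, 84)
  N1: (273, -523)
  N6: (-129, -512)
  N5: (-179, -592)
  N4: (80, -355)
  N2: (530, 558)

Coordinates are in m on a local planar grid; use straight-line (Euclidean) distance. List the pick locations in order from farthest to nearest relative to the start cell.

Distance from the start cell at (-91, 69) to each:
N2 (530, 558): 790.4 m
N1 (273, -523): 695.0 m
N5 (-179, -592): 666.8 m
N6 (-129, -512): 582.2 m
N4 (80, -355): 457.2 m
N3 (167, 84): 258.4 m

N2, N1, N5, N6, N4, N3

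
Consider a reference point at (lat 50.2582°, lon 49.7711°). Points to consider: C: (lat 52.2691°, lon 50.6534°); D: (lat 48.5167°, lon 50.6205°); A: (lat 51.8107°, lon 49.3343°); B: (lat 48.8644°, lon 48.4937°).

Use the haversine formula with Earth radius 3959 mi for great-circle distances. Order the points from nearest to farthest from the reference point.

A, B, D, C

Distances from the reference point:
A (lat 51.8107°, lon 49.3343°): 108.9 mi
B (lat 48.8644°, lon 48.4937°): 112.0 mi
D (lat 48.5167°, lon 50.6205°): 126.3 mi
C (lat 52.2691°, lon 50.6534°): 144.1 mi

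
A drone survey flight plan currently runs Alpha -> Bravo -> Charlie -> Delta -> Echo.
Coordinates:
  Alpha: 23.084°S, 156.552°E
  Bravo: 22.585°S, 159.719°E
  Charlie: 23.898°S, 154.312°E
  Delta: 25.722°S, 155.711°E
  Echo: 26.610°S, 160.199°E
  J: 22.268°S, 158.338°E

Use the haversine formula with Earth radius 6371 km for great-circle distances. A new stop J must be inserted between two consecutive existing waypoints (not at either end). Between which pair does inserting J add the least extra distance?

Added distance for inserting J between each consecutive pair:
Alpha–Bravo: 21.5 km
Bravo–Charlie: 24.8 km
Charlie–Delta: 670.4 km
Delta–Echo: 527.2 km
Smallest added distance is 21.5 km, inserting between Alpha and Bravo.

between Alpha and Bravo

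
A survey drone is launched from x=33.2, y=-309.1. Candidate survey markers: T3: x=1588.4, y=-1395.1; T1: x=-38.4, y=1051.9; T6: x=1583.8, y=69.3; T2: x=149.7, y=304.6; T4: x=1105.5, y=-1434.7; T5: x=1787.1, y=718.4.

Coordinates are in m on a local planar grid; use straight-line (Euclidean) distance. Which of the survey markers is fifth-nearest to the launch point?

Distances from the launch point (x=33.2, y=-309.1):
T2: 624.7 m
T1: 1362.9 m
T4: 1554.6 m
T6: 1596.1 m
T3: 1896.9 m
T5: 2032.7 m
The fifth-nearest is T3 at 1896.9 m.

T3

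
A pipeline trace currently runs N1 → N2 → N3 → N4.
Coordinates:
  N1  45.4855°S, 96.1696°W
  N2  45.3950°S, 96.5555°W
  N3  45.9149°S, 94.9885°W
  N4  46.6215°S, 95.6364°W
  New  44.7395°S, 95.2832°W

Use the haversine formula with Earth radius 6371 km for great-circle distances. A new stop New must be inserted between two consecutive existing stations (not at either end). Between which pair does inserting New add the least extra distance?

between N2 and N3

Added distance for inserting New between each consecutive pair:
N1–N2: 200.2 km
N2–N3: 121.6 km
N3–N4: 250.7 km
Smallest added distance is 121.6 km, inserting between N2 and N3.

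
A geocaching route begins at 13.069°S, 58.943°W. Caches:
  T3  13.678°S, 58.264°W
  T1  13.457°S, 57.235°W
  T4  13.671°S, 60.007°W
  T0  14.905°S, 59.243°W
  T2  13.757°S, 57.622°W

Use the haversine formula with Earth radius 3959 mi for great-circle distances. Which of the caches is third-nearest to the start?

Distance to each, sorted:
T3: 62.1 mi
T4: 82.7 mi
T2: 100.7 mi
T1: 118.0 mi
T0: 128.4 mi
The third-nearest is T2 at 100.7 mi.

T2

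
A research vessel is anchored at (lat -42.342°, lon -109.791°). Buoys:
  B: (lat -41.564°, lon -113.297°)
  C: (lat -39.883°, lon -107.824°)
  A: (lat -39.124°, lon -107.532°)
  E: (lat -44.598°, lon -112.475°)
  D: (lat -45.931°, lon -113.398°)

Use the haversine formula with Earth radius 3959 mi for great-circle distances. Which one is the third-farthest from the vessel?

Distances from the vessel ((lat -42.342°, lon -109.791°)):
D: 305.7 mi
A: 251.8 mi
E: 205.9 mi
C: 198.4 mi
B: 188.0 mi
The third-farthest is E at 205.9 mi.

E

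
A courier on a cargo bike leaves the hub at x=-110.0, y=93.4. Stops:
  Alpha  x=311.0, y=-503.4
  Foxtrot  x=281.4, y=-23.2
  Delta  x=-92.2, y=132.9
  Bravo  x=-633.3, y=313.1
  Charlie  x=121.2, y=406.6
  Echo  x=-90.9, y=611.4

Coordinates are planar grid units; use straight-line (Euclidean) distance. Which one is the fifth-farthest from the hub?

Distance to each, sorted:
Alpha: 730.4
Bravo: 567.5
Echo: 518.4
Foxtrot: 408.4
Charlie: 389.3
Delta: 43.3
The fifth-farthest is Charlie at 389.3.

Charlie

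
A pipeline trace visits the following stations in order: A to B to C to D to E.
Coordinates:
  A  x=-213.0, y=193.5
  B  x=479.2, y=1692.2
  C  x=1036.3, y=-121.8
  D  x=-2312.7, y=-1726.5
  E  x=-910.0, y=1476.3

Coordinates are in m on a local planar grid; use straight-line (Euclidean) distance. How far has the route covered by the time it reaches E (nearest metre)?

Leg distances:
A→B: 1650.8 m  (cumulative 1650.8 m)
B→C: 1897.6 m  (cumulative 3548.4 m)
C→D: 3713.6 m  (cumulative 7262.1 m)
D→E: 3496.5 m  (cumulative 10758.6 m)
Cumulative distance at E ≈ 10759 m.

10759 m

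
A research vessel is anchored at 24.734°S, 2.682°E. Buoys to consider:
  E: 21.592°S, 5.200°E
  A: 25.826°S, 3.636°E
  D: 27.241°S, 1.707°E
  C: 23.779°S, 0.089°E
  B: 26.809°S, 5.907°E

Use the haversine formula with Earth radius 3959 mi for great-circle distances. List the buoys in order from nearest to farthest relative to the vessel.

Distance from the vessel at 24.734°S, 2.682°E to each:
A 25.826°S, 3.636°E: 96.2 mi
C 23.779°S, 0.089°E: 176.2 mi
D 27.241°S, 1.707°E: 183.5 mi
B 26.809°S, 5.907°E: 246.6 mi
E 21.592°S, 5.200°E: 269.7 mi

A, C, D, B, E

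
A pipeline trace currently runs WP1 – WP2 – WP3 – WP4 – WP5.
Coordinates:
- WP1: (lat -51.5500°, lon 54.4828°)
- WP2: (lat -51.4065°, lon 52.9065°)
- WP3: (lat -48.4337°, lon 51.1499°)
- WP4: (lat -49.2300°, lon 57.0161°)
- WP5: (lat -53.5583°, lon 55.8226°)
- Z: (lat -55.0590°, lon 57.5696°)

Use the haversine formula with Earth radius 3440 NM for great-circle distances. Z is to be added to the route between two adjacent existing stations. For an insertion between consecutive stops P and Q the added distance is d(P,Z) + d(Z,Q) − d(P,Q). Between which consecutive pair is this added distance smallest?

Added distance for inserting Z between each consecutive pair:
WP1–WP2: 454.3 NM
WP2–WP3: 548.3 NM
WP3–WP4: 577.3 NM
WP4–WP5: 195.8 NM
Smallest added distance is 195.8 NM, inserting between WP4 and WP5.

between WP4 and WP5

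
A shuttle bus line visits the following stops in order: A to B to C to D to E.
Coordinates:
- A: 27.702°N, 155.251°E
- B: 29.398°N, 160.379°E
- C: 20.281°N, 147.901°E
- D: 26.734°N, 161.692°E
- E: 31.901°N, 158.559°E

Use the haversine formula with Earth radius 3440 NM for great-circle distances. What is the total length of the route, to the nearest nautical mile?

2363 NM

Leg distances:
A→B: 288.9 NM  (cumulative 288.9 NM)
B→C: 871.7 NM  (cumulative 1160.7 NM)
C→D: 851.6 NM  (cumulative 2012.3 NM)
D→E: 350.9 NM  (cumulative 2363.1 NM)
Total route length ≈ 2363 NM.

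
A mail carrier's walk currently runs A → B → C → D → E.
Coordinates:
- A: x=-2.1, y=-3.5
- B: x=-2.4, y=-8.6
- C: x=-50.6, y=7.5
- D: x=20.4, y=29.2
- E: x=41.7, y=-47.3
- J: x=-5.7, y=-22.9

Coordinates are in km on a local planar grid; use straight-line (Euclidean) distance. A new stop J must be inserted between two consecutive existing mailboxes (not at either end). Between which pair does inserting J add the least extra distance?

Added distance for inserting J between each consecutive pair:
A–B: 29.3 km
B–C: 18.1 km
C–D: 38.3 km
D–E: 32.2 km
Smallest added distance is 18.1 km, inserting between B and C.

between B and C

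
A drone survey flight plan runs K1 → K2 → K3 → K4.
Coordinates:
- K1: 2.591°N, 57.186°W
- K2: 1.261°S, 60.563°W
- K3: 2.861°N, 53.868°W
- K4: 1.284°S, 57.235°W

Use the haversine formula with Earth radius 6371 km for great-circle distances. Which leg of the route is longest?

K2–K3

Leg distances:
K1→K2: 569.6 km
K2→K3: 874.0 km
K3→K4: 593.7 km
The longest leg is K2–K3 at 874.0 km.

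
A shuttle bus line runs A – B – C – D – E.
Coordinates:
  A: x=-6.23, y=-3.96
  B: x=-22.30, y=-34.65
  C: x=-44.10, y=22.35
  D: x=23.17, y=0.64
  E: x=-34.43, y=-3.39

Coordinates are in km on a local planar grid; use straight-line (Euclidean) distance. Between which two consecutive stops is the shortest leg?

Leg distances:
A→B: 34.6 km
B→C: 61.0 km
C→D: 70.7 km
D→E: 57.7 km
The shortest leg is A–B at 34.6 km.

A–B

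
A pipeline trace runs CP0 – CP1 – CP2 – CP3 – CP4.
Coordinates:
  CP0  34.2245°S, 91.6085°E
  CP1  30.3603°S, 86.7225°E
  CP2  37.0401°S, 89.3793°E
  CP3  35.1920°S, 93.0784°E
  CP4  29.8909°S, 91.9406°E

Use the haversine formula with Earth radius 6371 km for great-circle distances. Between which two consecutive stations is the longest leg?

Leg distances:
CP0→CP1: 628.8 km
CP1→CP2: 782.3 km
CP2→CP3: 390.6 km
CP3→CP4: 599.0 km
The longest leg is CP1–CP2 at 782.3 km.

CP1–CP2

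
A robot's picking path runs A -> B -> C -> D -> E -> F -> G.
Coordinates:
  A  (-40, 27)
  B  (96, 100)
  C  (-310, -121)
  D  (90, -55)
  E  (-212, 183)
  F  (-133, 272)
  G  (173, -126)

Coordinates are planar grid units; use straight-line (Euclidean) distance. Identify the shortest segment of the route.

E–F

Leg distances:
A→B: 154.4
B→C: 462.3
C→D: 405.4
D→E: 384.5
E→F: 119.0
F→G: 502.0
The shortest leg is E–F at 119.0.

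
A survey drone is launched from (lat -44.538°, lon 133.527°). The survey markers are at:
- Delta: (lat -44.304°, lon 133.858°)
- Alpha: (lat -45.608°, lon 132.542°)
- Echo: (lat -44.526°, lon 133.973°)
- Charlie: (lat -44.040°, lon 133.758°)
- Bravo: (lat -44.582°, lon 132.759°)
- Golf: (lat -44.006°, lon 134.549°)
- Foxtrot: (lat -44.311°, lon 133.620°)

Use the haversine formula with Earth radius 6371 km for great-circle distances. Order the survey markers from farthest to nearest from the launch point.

Alpha, Golf, Bravo, Charlie, Delta, Echo, Foxtrot

Computing each great-circle distance from (lat -44.538°, lon 133.527°):
Alpha (lat -45.608°, lon 132.542°): 141.9 km
Golf (lat -44.006°, lon 134.549°): 100.6 km
Bravo (lat -44.582°, lon 132.759°): 61.0 km
Charlie (lat -44.040°, lon 133.758°): 58.3 km
Delta (lat -44.304°, lon 133.858°): 37.0 km
Echo (lat -44.526°, lon 133.973°): 35.4 km
Foxtrot (lat -44.311°, lon 133.620°): 26.3 km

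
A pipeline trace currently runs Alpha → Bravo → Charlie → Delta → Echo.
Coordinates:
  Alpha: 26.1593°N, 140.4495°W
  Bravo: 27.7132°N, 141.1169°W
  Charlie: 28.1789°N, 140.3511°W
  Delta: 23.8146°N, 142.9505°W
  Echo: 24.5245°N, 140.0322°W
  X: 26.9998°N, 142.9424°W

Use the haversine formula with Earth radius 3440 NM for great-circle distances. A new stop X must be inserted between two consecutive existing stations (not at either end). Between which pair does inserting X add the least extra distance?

between Charlie and Delta

Added distance for inserting X between each consecutive pair:
Alpha–Bravo: 149.5 NM
Bravo–Charlie: 212.0 NM
Charlie–Delta: 49.0 NM
Delta–Echo: 242.2 NM
Smallest added distance is 49.0 NM, inserting between Charlie and Delta.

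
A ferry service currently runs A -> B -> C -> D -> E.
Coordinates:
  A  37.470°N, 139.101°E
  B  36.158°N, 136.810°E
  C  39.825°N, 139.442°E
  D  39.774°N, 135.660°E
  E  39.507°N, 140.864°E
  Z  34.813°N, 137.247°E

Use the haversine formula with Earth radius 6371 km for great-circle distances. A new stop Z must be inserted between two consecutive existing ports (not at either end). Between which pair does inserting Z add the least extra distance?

Added distance for inserting Z between each consecutive pair:
A–B: 243.1 km
B–C: 276.4 km
C–D: 836.2 km
D–E: 735.0 km
Smallest added distance is 243.1 km, inserting between A and B.

between A and B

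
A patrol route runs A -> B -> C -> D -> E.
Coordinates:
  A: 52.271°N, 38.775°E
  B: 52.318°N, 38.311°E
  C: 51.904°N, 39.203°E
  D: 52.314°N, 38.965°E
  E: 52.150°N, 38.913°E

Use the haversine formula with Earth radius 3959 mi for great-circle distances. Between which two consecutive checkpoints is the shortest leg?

Leg distances:
A→B: 19.9 mi
B→C: 47.4 mi
C→D: 30.1 mi
D→E: 11.5 mi
The shortest leg is D–E at 11.5 mi.

D–E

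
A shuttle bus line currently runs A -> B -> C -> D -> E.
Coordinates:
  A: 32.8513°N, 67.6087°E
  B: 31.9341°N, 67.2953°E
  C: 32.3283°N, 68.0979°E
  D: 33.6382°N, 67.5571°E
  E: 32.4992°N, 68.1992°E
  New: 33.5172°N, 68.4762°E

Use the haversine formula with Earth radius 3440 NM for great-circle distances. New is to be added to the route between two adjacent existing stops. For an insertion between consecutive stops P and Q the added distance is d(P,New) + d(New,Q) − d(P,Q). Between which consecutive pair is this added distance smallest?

between D and E

Added distance for inserting New between each consecutive pair:
A–B: 114.0 NM
B–C: 138.9 NM
C–D: 37.2 NM
D–E: 33.6 NM
Smallest added distance is 33.6 NM, inserting between D and E.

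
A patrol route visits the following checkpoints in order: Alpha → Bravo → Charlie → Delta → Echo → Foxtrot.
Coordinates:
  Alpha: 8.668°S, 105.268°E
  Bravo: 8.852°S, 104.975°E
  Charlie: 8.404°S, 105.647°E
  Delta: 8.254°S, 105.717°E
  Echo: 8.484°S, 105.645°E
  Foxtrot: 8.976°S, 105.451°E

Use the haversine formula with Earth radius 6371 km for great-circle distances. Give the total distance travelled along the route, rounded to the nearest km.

231 km

Leg distances:
Alpha→Bravo: 38.2 km  (cumulative 38.2 km)
Bravo→Charlie: 89.1 km  (cumulative 127.3 km)
Charlie→Delta: 18.4 km  (cumulative 145.6 km)
Delta→Echo: 26.8 km  (cumulative 172.4 km)
Echo→Foxtrot: 58.7 km  (cumulative 231.1 km)
Total route length ≈ 231 km.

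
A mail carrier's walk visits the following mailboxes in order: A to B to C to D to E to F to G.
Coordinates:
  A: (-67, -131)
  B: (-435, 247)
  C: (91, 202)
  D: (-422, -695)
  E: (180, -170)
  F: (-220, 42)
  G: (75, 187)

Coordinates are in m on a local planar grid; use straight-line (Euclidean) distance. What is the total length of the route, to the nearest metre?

Leg distances:
A→B: 527.5 m  (cumulative 527.5 m)
B→C: 527.9 m  (cumulative 1055.5 m)
C→D: 1033.3 m  (cumulative 2088.8 m)
D→E: 798.8 m  (cumulative 2887.6 m)
E→F: 452.7 m  (cumulative 3340.3 m)
F→G: 328.7 m  (cumulative 3669.0 m)
Total route length ≈ 3669 m.

3669 m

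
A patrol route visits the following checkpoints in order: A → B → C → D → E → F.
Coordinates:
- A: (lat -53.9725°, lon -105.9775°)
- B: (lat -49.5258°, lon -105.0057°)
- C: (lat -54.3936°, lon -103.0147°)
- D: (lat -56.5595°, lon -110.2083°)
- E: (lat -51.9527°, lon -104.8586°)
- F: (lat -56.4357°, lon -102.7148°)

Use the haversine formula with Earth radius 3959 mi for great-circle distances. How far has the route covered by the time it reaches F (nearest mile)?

Leg distances:
A→B: 310.0 mi  (cumulative 310.0 mi)
B→C: 346.8 mi  (cumulative 656.9 mi)
C→D: 318.8 mi  (cumulative 975.7 mi)
D→E: 384.4 mi  (cumulative 1360.1 mi)
E→F: 321.6 mi  (cumulative 1681.7 mi)
Cumulative distance at F ≈ 1682 mi.

1682 mi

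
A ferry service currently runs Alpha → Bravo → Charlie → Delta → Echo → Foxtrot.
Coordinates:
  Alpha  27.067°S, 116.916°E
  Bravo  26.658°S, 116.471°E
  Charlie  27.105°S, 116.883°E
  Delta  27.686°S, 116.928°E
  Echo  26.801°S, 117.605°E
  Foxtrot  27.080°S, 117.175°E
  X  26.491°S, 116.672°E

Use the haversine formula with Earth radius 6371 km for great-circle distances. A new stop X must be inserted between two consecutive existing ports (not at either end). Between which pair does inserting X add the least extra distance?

between Alpha and Bravo

Added distance for inserting X between each consecutive pair:
Alpha–Bravo: 32.4 km
Bravo–Charlie: 34.4 km
Charlie–Delta: 141.9 km
Delta–Echo: 115.2 km
Echo–Foxtrot: 128.6 km
Smallest added distance is 32.4 km, inserting between Alpha and Bravo.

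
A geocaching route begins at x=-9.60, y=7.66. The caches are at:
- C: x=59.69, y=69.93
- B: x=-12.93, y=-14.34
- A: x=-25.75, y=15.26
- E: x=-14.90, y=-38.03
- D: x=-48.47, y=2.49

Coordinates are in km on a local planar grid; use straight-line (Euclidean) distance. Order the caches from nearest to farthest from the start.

A, B, D, E, C

Distances from the start:
A x=-25.75, y=15.26: 17.8 km
B x=-12.93, y=-14.34: 22.3 km
D x=-48.47, y=2.49: 39.2 km
E x=-14.90, y=-38.03: 46.0 km
C x=59.69, y=69.93: 93.2 km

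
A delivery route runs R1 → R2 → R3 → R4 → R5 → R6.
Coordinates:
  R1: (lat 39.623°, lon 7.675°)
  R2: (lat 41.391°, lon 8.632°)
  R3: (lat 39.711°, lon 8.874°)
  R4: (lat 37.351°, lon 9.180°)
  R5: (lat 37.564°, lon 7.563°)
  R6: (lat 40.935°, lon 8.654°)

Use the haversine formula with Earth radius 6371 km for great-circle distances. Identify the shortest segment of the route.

R4–R5

Leg distances:
R1→R2: 212.6 km
R2→R3: 187.9 km
R3→R4: 263.8 km
R4→R5: 144.7 km
R5→R6: 386.4 km
The shortest leg is R4–R5 at 144.7 km.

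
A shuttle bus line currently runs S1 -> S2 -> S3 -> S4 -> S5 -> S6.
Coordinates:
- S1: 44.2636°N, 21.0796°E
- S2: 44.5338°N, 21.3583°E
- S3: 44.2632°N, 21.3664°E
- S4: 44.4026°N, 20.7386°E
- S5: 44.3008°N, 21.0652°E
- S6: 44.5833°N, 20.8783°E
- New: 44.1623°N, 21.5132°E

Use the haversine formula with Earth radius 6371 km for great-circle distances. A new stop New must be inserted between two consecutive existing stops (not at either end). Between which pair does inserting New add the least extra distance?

Added distance for inserting New between each consecutive pair:
S1–S2: 42.1 km
S2–S3: 29.2 km
S3–S4: 31.1 km
S4–S5: 77.7 km
S5–S6: 73.0 km
Smallest added distance is 29.2 km, inserting between S2 and S3.

between S2 and S3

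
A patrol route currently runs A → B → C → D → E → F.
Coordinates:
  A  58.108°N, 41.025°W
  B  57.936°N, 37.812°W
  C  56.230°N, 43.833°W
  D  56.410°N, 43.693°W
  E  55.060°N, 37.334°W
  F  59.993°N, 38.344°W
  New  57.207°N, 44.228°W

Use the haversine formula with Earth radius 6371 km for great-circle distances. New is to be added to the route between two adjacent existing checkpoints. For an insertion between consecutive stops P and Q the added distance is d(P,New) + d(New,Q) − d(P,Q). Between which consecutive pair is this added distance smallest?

between B and C

Added distance for inserting New between each consecutive pair:
A–B: 416.0 km
B–C: 92.1 km
C–D: 183.9 km
D–E: 158.2 km
E–F: 397.5 km
Smallest added distance is 92.1 km, inserting between B and C.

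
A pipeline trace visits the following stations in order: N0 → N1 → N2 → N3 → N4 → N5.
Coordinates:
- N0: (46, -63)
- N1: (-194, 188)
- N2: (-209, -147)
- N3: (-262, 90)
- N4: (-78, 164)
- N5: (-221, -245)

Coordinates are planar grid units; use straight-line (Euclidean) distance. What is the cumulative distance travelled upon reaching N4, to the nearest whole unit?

1124

Leg distances:
N0→N1: 347.3  (cumulative 347.3)
N1→N2: 335.3  (cumulative 682.6)
N2→N3: 242.9  (cumulative 925.5)
N3→N4: 198.3  (cumulative 1123.8)
Cumulative distance at N4 ≈ 1124.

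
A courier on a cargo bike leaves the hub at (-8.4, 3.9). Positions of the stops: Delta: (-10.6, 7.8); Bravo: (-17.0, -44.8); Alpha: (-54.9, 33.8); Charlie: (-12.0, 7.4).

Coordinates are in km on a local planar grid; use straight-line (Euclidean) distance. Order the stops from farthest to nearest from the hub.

Alpha, Bravo, Charlie, Delta

Distances from the hub:
Alpha (-54.9, 33.8): 55.3 km
Bravo (-17.0, -44.8): 49.5 km
Charlie (-12.0, 7.4): 5.0 km
Delta (-10.6, 7.8): 4.5 km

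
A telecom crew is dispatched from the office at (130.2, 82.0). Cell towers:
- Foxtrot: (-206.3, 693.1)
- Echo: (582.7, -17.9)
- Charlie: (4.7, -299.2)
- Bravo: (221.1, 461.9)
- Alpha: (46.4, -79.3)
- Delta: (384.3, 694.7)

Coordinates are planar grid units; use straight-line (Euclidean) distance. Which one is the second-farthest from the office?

Delta

Distances from the office ((130.2, 82.0)):
Foxtrot: 697.6
Delta: 663.3
Echo: 463.4
Charlie: 401.3
Bravo: 390.6
Alpha: 181.8
The second-farthest is Delta at 663.3.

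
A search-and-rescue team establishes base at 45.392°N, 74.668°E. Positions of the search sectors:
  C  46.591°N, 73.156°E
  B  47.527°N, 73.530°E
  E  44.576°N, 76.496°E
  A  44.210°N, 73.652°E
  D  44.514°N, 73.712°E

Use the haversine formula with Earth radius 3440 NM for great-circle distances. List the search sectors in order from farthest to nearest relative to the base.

B, C, E, A, D

Distance from the base at 45.392°N, 74.668°E to each:
B 47.527°N, 73.530°E: 136.5 NM
C 46.591°N, 73.156°E: 95.7 NM
E 44.576°N, 76.496°E: 91.8 NM
A 44.210°N, 73.652°E: 83.1 NM
D 44.514°N, 73.712°E: 66.5 NM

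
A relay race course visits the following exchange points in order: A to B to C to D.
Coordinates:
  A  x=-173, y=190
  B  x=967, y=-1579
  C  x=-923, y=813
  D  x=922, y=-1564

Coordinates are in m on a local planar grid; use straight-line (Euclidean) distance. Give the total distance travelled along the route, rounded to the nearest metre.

Leg distances:
A→B: 2104.5 m  (cumulative 2104.5 m)
B→C: 3048.6 m  (cumulative 5153.1 m)
C→D: 3009.0 m  (cumulative 8162.1 m)
Total route length ≈ 8162 m.

8162 m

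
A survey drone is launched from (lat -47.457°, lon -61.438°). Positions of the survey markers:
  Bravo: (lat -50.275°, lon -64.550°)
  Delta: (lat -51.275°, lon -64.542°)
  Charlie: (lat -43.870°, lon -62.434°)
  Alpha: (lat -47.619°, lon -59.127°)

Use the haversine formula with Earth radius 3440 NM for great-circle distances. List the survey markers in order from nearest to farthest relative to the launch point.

Alpha, Bravo, Charlie, Delta

Distance from the launch point at (lat -47.457°, lon -61.438°) to each:
Alpha (lat -47.619°, lon -59.127°): 94.2 NM
Bravo (lat -50.275°, lon -64.550°): 209.1 NM
Charlie (lat -43.870°, lon -62.434°): 219.4 NM
Delta (lat -51.275°, lon -64.542°): 259.3 NM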